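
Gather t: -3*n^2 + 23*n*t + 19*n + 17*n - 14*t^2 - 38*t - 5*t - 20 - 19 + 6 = -3*n^2 + 36*n - 14*t^2 + t*(23*n - 43) - 33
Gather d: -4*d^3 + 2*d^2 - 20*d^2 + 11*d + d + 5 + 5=-4*d^3 - 18*d^2 + 12*d + 10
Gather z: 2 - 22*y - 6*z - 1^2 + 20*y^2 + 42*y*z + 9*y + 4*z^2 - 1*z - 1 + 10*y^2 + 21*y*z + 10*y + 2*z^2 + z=30*y^2 - 3*y + 6*z^2 + z*(63*y - 6)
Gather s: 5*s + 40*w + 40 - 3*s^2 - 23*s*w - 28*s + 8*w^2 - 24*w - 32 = -3*s^2 + s*(-23*w - 23) + 8*w^2 + 16*w + 8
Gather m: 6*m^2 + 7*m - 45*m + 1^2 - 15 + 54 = 6*m^2 - 38*m + 40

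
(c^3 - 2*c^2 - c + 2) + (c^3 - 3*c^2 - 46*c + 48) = 2*c^3 - 5*c^2 - 47*c + 50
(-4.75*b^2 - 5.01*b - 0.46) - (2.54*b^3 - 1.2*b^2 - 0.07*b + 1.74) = -2.54*b^3 - 3.55*b^2 - 4.94*b - 2.2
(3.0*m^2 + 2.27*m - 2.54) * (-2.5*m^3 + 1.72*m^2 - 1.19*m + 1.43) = -7.5*m^5 - 0.515*m^4 + 6.6844*m^3 - 2.7801*m^2 + 6.2687*m - 3.6322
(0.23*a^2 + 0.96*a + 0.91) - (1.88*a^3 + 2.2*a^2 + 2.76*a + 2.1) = -1.88*a^3 - 1.97*a^2 - 1.8*a - 1.19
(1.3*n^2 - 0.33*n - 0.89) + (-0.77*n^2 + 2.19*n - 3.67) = 0.53*n^2 + 1.86*n - 4.56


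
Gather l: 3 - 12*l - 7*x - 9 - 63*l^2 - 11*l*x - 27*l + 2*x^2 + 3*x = -63*l^2 + l*(-11*x - 39) + 2*x^2 - 4*x - 6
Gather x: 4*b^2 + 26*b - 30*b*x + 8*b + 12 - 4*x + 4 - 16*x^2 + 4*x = 4*b^2 - 30*b*x + 34*b - 16*x^2 + 16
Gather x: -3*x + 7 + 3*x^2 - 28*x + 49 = 3*x^2 - 31*x + 56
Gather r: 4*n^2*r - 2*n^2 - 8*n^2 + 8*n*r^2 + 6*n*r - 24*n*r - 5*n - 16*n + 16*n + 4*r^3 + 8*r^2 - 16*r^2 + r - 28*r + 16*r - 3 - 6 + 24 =-10*n^2 - 5*n + 4*r^3 + r^2*(8*n - 8) + r*(4*n^2 - 18*n - 11) + 15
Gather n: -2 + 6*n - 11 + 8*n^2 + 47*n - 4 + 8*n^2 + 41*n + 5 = 16*n^2 + 94*n - 12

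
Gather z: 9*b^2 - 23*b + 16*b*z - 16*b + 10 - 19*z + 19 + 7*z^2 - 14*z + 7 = 9*b^2 - 39*b + 7*z^2 + z*(16*b - 33) + 36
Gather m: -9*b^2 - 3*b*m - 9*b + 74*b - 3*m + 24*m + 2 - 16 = -9*b^2 + 65*b + m*(21 - 3*b) - 14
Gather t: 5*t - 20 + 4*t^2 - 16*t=4*t^2 - 11*t - 20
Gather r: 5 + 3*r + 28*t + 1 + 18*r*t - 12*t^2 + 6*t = r*(18*t + 3) - 12*t^2 + 34*t + 6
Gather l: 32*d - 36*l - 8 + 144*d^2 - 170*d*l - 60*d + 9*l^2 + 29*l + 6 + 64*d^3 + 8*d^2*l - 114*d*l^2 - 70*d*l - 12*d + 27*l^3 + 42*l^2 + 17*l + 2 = 64*d^3 + 144*d^2 - 40*d + 27*l^3 + l^2*(51 - 114*d) + l*(8*d^2 - 240*d + 10)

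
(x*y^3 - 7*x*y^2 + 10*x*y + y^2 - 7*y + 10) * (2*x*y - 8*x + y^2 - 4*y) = 2*x^2*y^4 - 22*x^2*y^3 + 76*x^2*y^2 - 80*x^2*y + x*y^5 - 11*x*y^4 + 40*x*y^3 - 62*x*y^2 + 76*x*y - 80*x + y^4 - 11*y^3 + 38*y^2 - 40*y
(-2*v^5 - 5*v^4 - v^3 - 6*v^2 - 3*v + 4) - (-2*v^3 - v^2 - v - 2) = -2*v^5 - 5*v^4 + v^3 - 5*v^2 - 2*v + 6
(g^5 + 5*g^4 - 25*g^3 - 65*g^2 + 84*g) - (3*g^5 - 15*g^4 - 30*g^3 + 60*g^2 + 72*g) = -2*g^5 + 20*g^4 + 5*g^3 - 125*g^2 + 12*g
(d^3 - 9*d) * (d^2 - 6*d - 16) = d^5 - 6*d^4 - 25*d^3 + 54*d^2 + 144*d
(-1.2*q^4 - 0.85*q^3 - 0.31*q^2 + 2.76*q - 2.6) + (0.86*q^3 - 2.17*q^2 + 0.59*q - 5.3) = -1.2*q^4 + 0.01*q^3 - 2.48*q^2 + 3.35*q - 7.9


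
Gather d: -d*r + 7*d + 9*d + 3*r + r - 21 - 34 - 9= d*(16 - r) + 4*r - 64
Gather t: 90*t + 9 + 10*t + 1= 100*t + 10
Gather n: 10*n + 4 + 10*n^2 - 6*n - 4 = 10*n^2 + 4*n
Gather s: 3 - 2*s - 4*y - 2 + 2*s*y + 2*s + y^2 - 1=2*s*y + y^2 - 4*y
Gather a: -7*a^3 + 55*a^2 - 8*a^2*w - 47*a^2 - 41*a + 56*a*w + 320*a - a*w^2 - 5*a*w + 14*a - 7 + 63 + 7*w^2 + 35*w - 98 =-7*a^3 + a^2*(8 - 8*w) + a*(-w^2 + 51*w + 293) + 7*w^2 + 35*w - 42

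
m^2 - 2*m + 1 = (m - 1)^2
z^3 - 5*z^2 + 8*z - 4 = (z - 2)^2*(z - 1)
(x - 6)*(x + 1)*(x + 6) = x^3 + x^2 - 36*x - 36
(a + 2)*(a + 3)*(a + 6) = a^3 + 11*a^2 + 36*a + 36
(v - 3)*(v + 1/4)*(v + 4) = v^3 + 5*v^2/4 - 47*v/4 - 3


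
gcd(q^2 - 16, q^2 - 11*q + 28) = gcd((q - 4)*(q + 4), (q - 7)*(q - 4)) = q - 4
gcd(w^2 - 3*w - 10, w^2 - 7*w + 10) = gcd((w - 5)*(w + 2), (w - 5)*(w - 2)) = w - 5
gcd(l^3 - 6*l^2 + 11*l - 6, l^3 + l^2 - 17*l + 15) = l^2 - 4*l + 3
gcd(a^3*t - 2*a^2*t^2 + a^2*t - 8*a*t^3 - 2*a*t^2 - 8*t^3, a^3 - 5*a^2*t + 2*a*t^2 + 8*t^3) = -a + 4*t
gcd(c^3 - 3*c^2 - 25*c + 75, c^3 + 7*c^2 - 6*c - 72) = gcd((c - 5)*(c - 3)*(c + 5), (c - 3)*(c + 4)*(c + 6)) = c - 3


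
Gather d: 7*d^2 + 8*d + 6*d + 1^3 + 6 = 7*d^2 + 14*d + 7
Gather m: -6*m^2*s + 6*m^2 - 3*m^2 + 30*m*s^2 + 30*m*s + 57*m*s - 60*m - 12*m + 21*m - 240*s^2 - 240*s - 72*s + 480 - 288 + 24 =m^2*(3 - 6*s) + m*(30*s^2 + 87*s - 51) - 240*s^2 - 312*s + 216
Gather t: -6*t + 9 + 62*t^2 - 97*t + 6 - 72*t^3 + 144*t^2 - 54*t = -72*t^3 + 206*t^2 - 157*t + 15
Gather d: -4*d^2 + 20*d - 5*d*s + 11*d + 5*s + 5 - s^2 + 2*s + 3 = -4*d^2 + d*(31 - 5*s) - s^2 + 7*s + 8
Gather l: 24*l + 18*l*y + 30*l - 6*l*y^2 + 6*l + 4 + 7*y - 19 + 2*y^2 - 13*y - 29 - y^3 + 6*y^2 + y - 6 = l*(-6*y^2 + 18*y + 60) - y^3 + 8*y^2 - 5*y - 50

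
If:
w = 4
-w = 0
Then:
No Solution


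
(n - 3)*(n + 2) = n^2 - n - 6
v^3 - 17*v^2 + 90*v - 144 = (v - 8)*(v - 6)*(v - 3)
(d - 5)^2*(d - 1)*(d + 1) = d^4 - 10*d^3 + 24*d^2 + 10*d - 25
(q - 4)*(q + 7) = q^2 + 3*q - 28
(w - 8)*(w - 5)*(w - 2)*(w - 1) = w^4 - 16*w^3 + 81*w^2 - 146*w + 80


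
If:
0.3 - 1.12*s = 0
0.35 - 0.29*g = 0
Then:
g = 1.21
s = 0.27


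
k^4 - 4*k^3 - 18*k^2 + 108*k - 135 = (k - 3)^3*(k + 5)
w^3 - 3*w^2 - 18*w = w*(w - 6)*(w + 3)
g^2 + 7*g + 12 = (g + 3)*(g + 4)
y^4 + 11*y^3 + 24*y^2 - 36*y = y*(y - 1)*(y + 6)^2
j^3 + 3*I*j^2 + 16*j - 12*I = (j - 2*I)*(j - I)*(j + 6*I)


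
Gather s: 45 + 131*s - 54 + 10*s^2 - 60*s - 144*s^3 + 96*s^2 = -144*s^3 + 106*s^2 + 71*s - 9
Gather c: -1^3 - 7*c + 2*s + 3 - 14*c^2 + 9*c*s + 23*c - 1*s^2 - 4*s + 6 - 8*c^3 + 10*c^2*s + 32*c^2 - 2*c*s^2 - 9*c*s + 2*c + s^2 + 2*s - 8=-8*c^3 + c^2*(10*s + 18) + c*(18 - 2*s^2)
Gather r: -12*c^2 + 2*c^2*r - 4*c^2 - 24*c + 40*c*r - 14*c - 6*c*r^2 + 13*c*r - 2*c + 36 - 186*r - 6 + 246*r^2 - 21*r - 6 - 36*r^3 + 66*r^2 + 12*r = -16*c^2 - 40*c - 36*r^3 + r^2*(312 - 6*c) + r*(2*c^2 + 53*c - 195) + 24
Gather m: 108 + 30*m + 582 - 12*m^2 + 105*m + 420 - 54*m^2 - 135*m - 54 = 1056 - 66*m^2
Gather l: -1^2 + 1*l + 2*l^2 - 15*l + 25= 2*l^2 - 14*l + 24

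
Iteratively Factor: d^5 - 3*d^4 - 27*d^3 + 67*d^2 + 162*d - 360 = (d - 5)*(d^4 + 2*d^3 - 17*d^2 - 18*d + 72) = (d - 5)*(d + 3)*(d^3 - d^2 - 14*d + 24) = (d - 5)*(d - 3)*(d + 3)*(d^2 + 2*d - 8) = (d - 5)*(d - 3)*(d + 3)*(d + 4)*(d - 2)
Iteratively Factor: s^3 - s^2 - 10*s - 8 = (s - 4)*(s^2 + 3*s + 2) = (s - 4)*(s + 2)*(s + 1)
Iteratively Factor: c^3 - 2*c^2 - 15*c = (c + 3)*(c^2 - 5*c) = c*(c + 3)*(c - 5)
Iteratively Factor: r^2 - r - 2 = (r - 2)*(r + 1)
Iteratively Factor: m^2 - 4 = (m + 2)*(m - 2)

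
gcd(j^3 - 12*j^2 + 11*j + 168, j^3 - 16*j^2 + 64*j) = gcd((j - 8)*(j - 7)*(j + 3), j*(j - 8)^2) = j - 8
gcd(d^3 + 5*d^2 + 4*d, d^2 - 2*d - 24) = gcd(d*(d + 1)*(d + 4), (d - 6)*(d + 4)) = d + 4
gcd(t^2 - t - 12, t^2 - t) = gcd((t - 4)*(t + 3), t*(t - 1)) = 1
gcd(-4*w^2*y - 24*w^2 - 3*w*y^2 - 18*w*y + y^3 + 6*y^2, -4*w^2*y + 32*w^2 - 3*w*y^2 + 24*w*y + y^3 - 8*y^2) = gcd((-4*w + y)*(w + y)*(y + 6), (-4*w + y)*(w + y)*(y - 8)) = -4*w^2 - 3*w*y + y^2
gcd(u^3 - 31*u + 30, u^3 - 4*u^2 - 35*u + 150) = u^2 + u - 30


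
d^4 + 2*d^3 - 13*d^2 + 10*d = d*(d - 2)*(d - 1)*(d + 5)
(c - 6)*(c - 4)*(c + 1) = c^3 - 9*c^2 + 14*c + 24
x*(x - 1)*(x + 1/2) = x^3 - x^2/2 - x/2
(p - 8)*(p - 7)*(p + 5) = p^3 - 10*p^2 - 19*p + 280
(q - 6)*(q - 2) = q^2 - 8*q + 12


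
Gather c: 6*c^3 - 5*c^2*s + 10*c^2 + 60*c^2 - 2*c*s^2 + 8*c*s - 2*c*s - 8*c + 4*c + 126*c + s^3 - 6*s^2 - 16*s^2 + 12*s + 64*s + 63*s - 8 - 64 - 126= 6*c^3 + c^2*(70 - 5*s) + c*(-2*s^2 + 6*s + 122) + s^3 - 22*s^2 + 139*s - 198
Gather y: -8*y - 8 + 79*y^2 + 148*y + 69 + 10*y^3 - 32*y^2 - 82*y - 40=10*y^3 + 47*y^2 + 58*y + 21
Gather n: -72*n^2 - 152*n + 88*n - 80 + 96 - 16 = -72*n^2 - 64*n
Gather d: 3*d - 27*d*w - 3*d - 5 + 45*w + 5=-27*d*w + 45*w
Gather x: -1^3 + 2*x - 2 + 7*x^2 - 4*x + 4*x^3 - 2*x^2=4*x^3 + 5*x^2 - 2*x - 3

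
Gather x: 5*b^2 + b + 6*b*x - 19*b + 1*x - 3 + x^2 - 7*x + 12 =5*b^2 - 18*b + x^2 + x*(6*b - 6) + 9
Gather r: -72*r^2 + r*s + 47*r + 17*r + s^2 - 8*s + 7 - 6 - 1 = -72*r^2 + r*(s + 64) + s^2 - 8*s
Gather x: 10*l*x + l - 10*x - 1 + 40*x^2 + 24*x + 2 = l + 40*x^2 + x*(10*l + 14) + 1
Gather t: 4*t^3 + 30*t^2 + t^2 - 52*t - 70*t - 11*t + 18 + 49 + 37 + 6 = 4*t^3 + 31*t^2 - 133*t + 110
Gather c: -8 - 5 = -13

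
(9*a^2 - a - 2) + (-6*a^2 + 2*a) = 3*a^2 + a - 2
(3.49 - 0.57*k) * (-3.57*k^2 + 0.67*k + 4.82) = 2.0349*k^3 - 12.8412*k^2 - 0.4091*k + 16.8218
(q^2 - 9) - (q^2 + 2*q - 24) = 15 - 2*q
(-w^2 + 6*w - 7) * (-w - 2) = w^3 - 4*w^2 - 5*w + 14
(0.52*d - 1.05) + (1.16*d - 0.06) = 1.68*d - 1.11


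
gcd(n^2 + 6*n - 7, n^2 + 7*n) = n + 7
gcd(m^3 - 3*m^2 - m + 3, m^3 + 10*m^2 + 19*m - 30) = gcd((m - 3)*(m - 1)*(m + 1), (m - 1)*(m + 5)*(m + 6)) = m - 1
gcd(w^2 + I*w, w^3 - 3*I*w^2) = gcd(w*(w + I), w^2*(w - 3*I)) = w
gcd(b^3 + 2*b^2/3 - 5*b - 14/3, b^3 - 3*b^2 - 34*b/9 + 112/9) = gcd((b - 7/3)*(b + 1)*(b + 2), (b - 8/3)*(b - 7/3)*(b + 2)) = b^2 - b/3 - 14/3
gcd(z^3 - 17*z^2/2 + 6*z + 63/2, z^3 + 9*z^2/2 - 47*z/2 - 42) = z + 3/2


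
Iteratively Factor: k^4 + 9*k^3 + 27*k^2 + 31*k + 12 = (k + 1)*(k^3 + 8*k^2 + 19*k + 12) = (k + 1)*(k + 3)*(k^2 + 5*k + 4) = (k + 1)^2*(k + 3)*(k + 4)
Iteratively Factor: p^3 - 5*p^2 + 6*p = (p)*(p^2 - 5*p + 6) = p*(p - 2)*(p - 3)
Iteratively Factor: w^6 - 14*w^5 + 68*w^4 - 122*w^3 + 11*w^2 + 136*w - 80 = (w - 1)*(w^5 - 13*w^4 + 55*w^3 - 67*w^2 - 56*w + 80) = (w - 4)*(w - 1)*(w^4 - 9*w^3 + 19*w^2 + 9*w - 20) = (w - 4)^2*(w - 1)*(w^3 - 5*w^2 - w + 5) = (w - 4)^2*(w - 1)^2*(w^2 - 4*w - 5) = (w - 4)^2*(w - 1)^2*(w + 1)*(w - 5)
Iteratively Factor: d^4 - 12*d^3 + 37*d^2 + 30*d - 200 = (d + 2)*(d^3 - 14*d^2 + 65*d - 100) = (d - 5)*(d + 2)*(d^2 - 9*d + 20) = (d - 5)^2*(d + 2)*(d - 4)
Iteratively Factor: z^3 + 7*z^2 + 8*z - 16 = (z + 4)*(z^2 + 3*z - 4) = (z + 4)^2*(z - 1)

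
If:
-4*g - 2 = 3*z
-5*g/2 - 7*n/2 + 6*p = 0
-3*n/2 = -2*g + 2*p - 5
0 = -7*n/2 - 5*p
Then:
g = -770/313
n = 250/313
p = -175/313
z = 818/313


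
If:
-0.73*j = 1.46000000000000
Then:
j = -2.00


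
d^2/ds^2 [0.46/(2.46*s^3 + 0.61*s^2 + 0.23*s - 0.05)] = (-(6.7896*s + 0.5612)*(2.46*s^3 + 0.61*s^2 + 0.23*s - 0.05) + 0.46*(7.38*s^2 + 1.22*s + 0.23)*(14.76*s^2 + 2.44*s + 0.46))/(2.46*s^3 + 0.61*s^2 + 0.23*s - 0.05)^3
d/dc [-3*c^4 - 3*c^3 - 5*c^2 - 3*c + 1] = -12*c^3 - 9*c^2 - 10*c - 3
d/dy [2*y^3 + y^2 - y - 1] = 6*y^2 + 2*y - 1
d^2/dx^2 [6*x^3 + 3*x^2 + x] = 36*x + 6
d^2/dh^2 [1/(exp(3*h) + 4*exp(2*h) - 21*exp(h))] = ((-9*exp(2*h) - 16*exp(h) + 21)*(exp(2*h) + 4*exp(h) - 21) + 2*(3*exp(2*h) + 8*exp(h) - 21)^2)*exp(-h)/(exp(2*h) + 4*exp(h) - 21)^3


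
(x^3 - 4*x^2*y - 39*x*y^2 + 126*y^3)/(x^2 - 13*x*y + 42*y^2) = (x^2 + 3*x*y - 18*y^2)/(x - 6*y)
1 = 1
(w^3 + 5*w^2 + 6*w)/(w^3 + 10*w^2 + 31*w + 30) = w/(w + 5)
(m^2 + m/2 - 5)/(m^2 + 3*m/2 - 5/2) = (m - 2)/(m - 1)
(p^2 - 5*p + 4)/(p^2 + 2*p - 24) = (p - 1)/(p + 6)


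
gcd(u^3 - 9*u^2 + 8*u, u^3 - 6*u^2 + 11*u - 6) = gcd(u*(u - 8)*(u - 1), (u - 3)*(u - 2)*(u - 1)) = u - 1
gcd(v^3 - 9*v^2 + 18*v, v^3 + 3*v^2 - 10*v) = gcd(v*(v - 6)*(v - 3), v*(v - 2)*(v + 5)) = v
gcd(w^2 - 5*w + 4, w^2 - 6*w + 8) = w - 4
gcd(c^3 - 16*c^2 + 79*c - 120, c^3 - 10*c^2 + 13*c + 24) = c^2 - 11*c + 24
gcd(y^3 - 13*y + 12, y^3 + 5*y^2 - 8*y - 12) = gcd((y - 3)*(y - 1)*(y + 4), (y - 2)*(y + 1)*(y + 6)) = 1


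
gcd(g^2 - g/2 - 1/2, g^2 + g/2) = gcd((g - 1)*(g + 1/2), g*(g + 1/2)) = g + 1/2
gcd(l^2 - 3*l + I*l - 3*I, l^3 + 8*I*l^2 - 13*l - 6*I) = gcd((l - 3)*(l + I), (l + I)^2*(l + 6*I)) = l + I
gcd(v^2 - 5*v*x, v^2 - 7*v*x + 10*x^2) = -v + 5*x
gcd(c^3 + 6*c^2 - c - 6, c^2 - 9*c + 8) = c - 1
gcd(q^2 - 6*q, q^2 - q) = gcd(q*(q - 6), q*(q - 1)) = q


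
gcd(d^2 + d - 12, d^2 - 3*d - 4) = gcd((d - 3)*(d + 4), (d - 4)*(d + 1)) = 1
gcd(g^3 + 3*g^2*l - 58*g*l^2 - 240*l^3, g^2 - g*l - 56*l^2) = g - 8*l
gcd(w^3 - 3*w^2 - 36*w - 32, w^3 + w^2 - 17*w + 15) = 1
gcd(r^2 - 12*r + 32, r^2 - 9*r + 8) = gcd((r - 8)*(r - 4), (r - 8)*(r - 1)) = r - 8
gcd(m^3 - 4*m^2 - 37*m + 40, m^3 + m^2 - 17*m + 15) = m^2 + 4*m - 5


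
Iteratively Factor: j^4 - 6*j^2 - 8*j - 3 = (j - 3)*(j^3 + 3*j^2 + 3*j + 1) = (j - 3)*(j + 1)*(j^2 + 2*j + 1) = (j - 3)*(j + 1)^2*(j + 1)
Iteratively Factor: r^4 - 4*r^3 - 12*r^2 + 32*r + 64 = (r + 2)*(r^3 - 6*r^2 + 32) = (r + 2)^2*(r^2 - 8*r + 16) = (r - 4)*(r + 2)^2*(r - 4)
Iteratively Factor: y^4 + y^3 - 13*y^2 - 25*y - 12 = (y + 3)*(y^3 - 2*y^2 - 7*y - 4) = (y + 1)*(y + 3)*(y^2 - 3*y - 4) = (y + 1)^2*(y + 3)*(y - 4)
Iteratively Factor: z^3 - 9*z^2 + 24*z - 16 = (z - 4)*(z^2 - 5*z + 4) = (z - 4)^2*(z - 1)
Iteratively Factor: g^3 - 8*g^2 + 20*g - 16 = (g - 2)*(g^2 - 6*g + 8) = (g - 2)^2*(g - 4)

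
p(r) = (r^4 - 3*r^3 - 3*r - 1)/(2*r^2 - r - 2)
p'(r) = (1 - 4*r)*(r^4 - 3*r^3 - 3*r - 1)/(2*r^2 - r - 2)^2 + (4*r^3 - 9*r^2 - 3)/(2*r^2 - r - 2) = (4*r^5 - 9*r^4 - 2*r^3 + 24*r^2 + 4*r + 5)/(4*r^4 - 4*r^3 - 7*r^2 + 4*r + 4)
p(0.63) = 1.90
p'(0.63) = 4.60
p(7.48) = 18.08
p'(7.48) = 6.29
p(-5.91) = 25.16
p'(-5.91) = -7.09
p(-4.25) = 14.81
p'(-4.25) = -5.37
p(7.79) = 20.08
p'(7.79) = 6.60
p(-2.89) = 8.52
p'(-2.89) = -3.85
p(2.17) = -3.05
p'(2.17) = 3.60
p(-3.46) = 10.90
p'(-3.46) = -4.51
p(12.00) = 56.62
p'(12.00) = 10.77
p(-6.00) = 25.80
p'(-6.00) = -7.18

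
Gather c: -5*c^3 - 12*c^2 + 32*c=-5*c^3 - 12*c^2 + 32*c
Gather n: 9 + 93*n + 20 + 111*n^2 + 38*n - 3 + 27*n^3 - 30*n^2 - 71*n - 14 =27*n^3 + 81*n^2 + 60*n + 12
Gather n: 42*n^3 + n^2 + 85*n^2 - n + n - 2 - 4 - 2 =42*n^3 + 86*n^2 - 8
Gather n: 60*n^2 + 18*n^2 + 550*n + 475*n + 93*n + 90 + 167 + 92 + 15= 78*n^2 + 1118*n + 364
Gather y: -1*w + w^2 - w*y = w^2 - w*y - w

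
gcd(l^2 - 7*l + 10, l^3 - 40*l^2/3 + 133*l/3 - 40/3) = l - 5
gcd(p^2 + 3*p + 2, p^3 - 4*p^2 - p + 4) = p + 1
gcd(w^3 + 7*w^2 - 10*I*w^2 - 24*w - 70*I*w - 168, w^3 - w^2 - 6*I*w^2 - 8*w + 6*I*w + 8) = w - 4*I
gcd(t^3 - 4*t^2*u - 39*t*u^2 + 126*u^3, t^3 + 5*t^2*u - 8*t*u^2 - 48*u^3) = t - 3*u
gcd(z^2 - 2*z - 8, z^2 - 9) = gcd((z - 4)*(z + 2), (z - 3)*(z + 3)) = 1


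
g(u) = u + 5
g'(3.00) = 1.00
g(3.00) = 8.00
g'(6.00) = 1.00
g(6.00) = 11.00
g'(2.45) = 1.00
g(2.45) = 7.45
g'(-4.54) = 1.00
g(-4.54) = 0.46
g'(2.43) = 1.00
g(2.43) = 7.43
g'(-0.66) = 1.00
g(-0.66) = 4.34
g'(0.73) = 1.00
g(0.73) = 5.73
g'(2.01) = 1.00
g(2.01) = 7.01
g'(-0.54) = 1.00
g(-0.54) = 4.46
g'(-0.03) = 1.00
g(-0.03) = 4.97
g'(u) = 1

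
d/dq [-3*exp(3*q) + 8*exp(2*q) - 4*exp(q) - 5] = (-9*exp(2*q) + 16*exp(q) - 4)*exp(q)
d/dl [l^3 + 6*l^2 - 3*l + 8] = 3*l^2 + 12*l - 3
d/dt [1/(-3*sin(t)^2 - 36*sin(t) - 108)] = 2*cos(t)/(3*(sin(t) + 6)^3)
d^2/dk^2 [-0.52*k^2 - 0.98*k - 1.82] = -1.04000000000000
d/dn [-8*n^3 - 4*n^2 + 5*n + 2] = -24*n^2 - 8*n + 5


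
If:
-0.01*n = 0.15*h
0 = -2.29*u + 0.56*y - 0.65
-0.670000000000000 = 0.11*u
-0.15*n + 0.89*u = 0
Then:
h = 2.41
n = -36.14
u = -6.09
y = -23.75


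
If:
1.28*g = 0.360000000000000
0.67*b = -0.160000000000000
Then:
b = -0.24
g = 0.28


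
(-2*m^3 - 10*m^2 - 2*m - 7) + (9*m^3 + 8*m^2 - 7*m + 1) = 7*m^3 - 2*m^2 - 9*m - 6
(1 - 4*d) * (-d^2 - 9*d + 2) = 4*d^3 + 35*d^2 - 17*d + 2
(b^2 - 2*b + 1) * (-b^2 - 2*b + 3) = -b^4 + 6*b^2 - 8*b + 3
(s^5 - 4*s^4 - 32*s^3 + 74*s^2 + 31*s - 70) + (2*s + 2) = s^5 - 4*s^4 - 32*s^3 + 74*s^2 + 33*s - 68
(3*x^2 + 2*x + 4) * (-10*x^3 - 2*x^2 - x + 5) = -30*x^5 - 26*x^4 - 47*x^3 + 5*x^2 + 6*x + 20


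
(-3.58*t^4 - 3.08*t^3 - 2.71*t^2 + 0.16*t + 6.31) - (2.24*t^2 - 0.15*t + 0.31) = -3.58*t^4 - 3.08*t^3 - 4.95*t^2 + 0.31*t + 6.0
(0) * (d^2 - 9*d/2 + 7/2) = 0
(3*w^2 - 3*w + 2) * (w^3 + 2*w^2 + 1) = 3*w^5 + 3*w^4 - 4*w^3 + 7*w^2 - 3*w + 2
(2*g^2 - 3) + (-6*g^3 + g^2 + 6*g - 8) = -6*g^3 + 3*g^2 + 6*g - 11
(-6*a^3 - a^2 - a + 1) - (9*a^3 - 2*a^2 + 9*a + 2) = -15*a^3 + a^2 - 10*a - 1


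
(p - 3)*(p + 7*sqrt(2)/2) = p^2 - 3*p + 7*sqrt(2)*p/2 - 21*sqrt(2)/2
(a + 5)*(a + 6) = a^2 + 11*a + 30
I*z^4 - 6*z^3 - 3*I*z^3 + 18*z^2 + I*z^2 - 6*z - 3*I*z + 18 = (z - 3)*(z + I)*(z + 6*I)*(I*z + 1)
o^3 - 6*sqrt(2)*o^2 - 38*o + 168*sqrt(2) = (o - 7*sqrt(2))*(o - 3*sqrt(2))*(o + 4*sqrt(2))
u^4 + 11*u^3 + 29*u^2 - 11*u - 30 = (u - 1)*(u + 1)*(u + 5)*(u + 6)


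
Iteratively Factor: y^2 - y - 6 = (y - 3)*(y + 2)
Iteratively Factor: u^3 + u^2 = (u)*(u^2 + u) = u^2*(u + 1)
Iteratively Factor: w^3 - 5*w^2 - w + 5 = (w - 1)*(w^2 - 4*w - 5) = (w - 5)*(w - 1)*(w + 1)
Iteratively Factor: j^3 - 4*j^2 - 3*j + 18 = (j - 3)*(j^2 - j - 6) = (j - 3)*(j + 2)*(j - 3)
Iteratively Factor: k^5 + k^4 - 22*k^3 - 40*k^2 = (k - 5)*(k^4 + 6*k^3 + 8*k^2) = (k - 5)*(k + 2)*(k^3 + 4*k^2) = k*(k - 5)*(k + 2)*(k^2 + 4*k) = k*(k - 5)*(k + 2)*(k + 4)*(k)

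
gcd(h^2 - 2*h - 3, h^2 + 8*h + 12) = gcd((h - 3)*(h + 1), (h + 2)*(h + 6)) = 1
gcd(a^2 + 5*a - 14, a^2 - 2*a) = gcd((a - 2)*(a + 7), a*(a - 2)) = a - 2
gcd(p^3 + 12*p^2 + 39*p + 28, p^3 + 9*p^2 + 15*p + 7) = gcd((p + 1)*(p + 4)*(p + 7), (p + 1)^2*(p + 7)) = p^2 + 8*p + 7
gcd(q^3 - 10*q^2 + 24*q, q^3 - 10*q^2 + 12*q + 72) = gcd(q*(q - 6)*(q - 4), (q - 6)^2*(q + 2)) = q - 6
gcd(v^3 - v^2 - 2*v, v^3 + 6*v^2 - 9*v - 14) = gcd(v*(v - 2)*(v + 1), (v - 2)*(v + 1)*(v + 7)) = v^2 - v - 2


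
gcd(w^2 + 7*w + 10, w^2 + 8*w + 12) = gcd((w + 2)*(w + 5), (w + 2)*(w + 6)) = w + 2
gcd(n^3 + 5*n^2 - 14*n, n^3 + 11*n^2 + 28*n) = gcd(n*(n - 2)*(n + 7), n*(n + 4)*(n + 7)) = n^2 + 7*n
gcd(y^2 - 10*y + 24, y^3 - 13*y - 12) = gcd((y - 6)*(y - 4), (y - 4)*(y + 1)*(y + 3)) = y - 4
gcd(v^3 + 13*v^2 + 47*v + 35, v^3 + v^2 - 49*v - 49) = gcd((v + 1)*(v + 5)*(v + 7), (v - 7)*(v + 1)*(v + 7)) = v^2 + 8*v + 7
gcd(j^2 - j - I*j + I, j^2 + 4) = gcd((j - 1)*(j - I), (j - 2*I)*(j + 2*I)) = 1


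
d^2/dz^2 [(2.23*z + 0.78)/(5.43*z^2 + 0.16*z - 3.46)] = ((2.23*z + 0.78)*(10.86*z + 0.16)*(21.72*z + 0.32) - (72.6534*z + 9.1844)*(5.43*z^2 + 0.16*z - 3.46))/(5.43*z^2 + 0.16*z - 3.46)^3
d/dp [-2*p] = -2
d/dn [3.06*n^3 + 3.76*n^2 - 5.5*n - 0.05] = 9.18*n^2 + 7.52*n - 5.5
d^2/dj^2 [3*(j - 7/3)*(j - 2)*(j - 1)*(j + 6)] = 36*j^2 + 12*j - 138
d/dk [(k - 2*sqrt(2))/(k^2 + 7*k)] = (k*(k + 7) - (k - 2*sqrt(2))*(2*k + 7))/(k^2*(k + 7)^2)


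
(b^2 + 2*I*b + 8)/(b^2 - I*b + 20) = (b - 2*I)/(b - 5*I)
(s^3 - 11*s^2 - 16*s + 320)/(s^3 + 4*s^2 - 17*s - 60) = (s^2 - 16*s + 64)/(s^2 - s - 12)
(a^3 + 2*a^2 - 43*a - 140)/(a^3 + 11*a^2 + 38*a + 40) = (a - 7)/(a + 2)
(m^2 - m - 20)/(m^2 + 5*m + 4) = (m - 5)/(m + 1)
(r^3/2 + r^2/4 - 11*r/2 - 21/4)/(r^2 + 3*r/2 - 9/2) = (2*r^2 - 5*r - 7)/(2*(2*r - 3))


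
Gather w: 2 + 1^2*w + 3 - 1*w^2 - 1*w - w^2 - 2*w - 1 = -2*w^2 - 2*w + 4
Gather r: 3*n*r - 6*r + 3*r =r*(3*n - 3)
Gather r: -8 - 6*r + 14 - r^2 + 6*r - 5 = 1 - r^2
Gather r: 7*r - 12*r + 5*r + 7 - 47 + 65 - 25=0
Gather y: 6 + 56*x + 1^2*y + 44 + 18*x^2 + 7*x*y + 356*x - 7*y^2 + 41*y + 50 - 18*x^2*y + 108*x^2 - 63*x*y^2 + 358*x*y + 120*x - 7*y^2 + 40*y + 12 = 126*x^2 + 532*x + y^2*(-63*x - 14) + y*(-18*x^2 + 365*x + 82) + 112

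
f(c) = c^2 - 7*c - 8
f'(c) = 2*c - 7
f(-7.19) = 94.03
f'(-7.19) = -21.38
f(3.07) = -20.07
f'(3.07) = -0.86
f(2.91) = -19.90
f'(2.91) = -1.18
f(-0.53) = -4.01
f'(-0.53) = -8.06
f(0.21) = -9.43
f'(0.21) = -6.58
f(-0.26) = -6.11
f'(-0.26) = -7.52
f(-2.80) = 19.44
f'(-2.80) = -12.60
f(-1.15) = 1.37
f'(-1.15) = -9.30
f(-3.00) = 22.00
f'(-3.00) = -13.00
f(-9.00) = 136.00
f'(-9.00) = -25.00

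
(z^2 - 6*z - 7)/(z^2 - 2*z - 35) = (z + 1)/(z + 5)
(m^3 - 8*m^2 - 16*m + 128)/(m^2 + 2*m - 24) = (m^2 - 4*m - 32)/(m + 6)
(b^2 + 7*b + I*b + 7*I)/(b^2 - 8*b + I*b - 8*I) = (b + 7)/(b - 8)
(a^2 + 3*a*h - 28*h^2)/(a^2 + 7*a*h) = (a - 4*h)/a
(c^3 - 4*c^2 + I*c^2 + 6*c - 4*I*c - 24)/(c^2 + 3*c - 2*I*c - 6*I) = (c^2 + c*(-4 + 3*I) - 12*I)/(c + 3)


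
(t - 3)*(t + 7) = t^2 + 4*t - 21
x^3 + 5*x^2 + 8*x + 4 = (x + 1)*(x + 2)^2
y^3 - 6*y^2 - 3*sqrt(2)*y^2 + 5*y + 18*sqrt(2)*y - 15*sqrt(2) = (y - 5)*(y - 1)*(y - 3*sqrt(2))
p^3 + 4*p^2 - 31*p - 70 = (p - 5)*(p + 2)*(p + 7)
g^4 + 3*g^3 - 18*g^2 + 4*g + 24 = (g - 2)^2*(g + 1)*(g + 6)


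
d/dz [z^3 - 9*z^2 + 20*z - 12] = 3*z^2 - 18*z + 20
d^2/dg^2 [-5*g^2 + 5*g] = -10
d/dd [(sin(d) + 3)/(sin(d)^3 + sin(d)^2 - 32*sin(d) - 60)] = (-2*sin(d)^3 - 10*sin(d)^2 - 6*sin(d) + 36)*cos(d)/(sin(d)^3 + sin(d)^2 - 32*sin(d) - 60)^2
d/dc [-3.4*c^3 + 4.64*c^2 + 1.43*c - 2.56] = -10.2*c^2 + 9.28*c + 1.43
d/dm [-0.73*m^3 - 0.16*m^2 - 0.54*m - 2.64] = -2.19*m^2 - 0.32*m - 0.54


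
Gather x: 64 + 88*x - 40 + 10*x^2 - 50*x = 10*x^2 + 38*x + 24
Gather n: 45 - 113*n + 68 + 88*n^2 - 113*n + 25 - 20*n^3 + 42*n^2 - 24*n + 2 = -20*n^3 + 130*n^2 - 250*n + 140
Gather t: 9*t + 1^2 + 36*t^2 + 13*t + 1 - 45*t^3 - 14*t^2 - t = -45*t^3 + 22*t^2 + 21*t + 2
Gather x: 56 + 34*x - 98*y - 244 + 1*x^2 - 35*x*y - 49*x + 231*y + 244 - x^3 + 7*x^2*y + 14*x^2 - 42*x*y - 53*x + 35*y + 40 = -x^3 + x^2*(7*y + 15) + x*(-77*y - 68) + 168*y + 96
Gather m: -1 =-1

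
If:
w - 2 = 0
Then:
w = 2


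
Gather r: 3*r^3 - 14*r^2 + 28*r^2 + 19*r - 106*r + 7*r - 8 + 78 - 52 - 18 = 3*r^3 + 14*r^2 - 80*r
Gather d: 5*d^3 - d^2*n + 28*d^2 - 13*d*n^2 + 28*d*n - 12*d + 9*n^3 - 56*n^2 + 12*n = 5*d^3 + d^2*(28 - n) + d*(-13*n^2 + 28*n - 12) + 9*n^3 - 56*n^2 + 12*n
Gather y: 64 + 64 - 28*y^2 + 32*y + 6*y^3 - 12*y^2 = 6*y^3 - 40*y^2 + 32*y + 128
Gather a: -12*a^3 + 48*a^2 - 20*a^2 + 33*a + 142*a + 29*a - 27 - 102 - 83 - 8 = -12*a^3 + 28*a^2 + 204*a - 220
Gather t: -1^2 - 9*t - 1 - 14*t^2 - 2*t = -14*t^2 - 11*t - 2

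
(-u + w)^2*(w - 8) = u^2*w - 8*u^2 - 2*u*w^2 + 16*u*w + w^3 - 8*w^2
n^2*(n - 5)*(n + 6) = n^4 + n^3 - 30*n^2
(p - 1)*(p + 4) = p^2 + 3*p - 4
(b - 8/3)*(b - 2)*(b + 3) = b^3 - 5*b^2/3 - 26*b/3 + 16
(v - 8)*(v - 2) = v^2 - 10*v + 16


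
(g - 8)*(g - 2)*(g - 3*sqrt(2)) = g^3 - 10*g^2 - 3*sqrt(2)*g^2 + 16*g + 30*sqrt(2)*g - 48*sqrt(2)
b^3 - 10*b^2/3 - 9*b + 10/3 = (b - 5)*(b - 1/3)*(b + 2)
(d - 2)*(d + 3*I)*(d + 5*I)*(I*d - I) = I*d^4 - 8*d^3 - 3*I*d^3 + 24*d^2 - 13*I*d^2 - 16*d + 45*I*d - 30*I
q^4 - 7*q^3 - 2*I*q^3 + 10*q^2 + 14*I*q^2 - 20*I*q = q*(q - 5)*(q - 2)*(q - 2*I)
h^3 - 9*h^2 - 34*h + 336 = (h - 8)*(h - 7)*(h + 6)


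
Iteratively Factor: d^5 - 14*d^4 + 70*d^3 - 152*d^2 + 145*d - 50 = (d - 1)*(d^4 - 13*d^3 + 57*d^2 - 95*d + 50) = (d - 2)*(d - 1)*(d^3 - 11*d^2 + 35*d - 25) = (d - 2)*(d - 1)^2*(d^2 - 10*d + 25) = (d - 5)*(d - 2)*(d - 1)^2*(d - 5)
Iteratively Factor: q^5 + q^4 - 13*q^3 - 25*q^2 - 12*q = (q + 1)*(q^4 - 13*q^2 - 12*q) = (q + 1)*(q + 3)*(q^3 - 3*q^2 - 4*q) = q*(q + 1)*(q + 3)*(q^2 - 3*q - 4) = q*(q - 4)*(q + 1)*(q + 3)*(q + 1)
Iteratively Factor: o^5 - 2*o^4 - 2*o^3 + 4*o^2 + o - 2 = (o - 1)*(o^4 - o^3 - 3*o^2 + o + 2) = (o - 1)*(o + 1)*(o^3 - 2*o^2 - o + 2) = (o - 1)*(o + 1)^2*(o^2 - 3*o + 2) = (o - 1)^2*(o + 1)^2*(o - 2)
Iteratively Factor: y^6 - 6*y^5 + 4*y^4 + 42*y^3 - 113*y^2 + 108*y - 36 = (y - 2)*(y^5 - 4*y^4 - 4*y^3 + 34*y^2 - 45*y + 18) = (y - 2)^2*(y^4 - 2*y^3 - 8*y^2 + 18*y - 9) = (y - 2)^2*(y - 1)*(y^3 - y^2 - 9*y + 9) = (y - 2)^2*(y - 1)*(y + 3)*(y^2 - 4*y + 3) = (y - 3)*(y - 2)^2*(y - 1)*(y + 3)*(y - 1)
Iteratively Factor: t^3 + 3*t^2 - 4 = (t + 2)*(t^2 + t - 2) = (t + 2)^2*(t - 1)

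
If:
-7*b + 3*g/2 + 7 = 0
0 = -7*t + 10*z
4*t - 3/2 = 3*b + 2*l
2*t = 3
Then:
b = 3/2 - 2*l/3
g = 7/3 - 28*l/9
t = 3/2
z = 21/20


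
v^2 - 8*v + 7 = (v - 7)*(v - 1)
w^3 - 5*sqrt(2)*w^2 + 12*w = w*(w - 3*sqrt(2))*(w - 2*sqrt(2))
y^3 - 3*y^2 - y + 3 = (y - 3)*(y - 1)*(y + 1)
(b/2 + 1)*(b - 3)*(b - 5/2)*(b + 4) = b^4/2 + b^3/4 - 35*b^2/4 + b/2 + 30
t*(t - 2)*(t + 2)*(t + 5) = t^4 + 5*t^3 - 4*t^2 - 20*t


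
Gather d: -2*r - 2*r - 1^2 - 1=-4*r - 2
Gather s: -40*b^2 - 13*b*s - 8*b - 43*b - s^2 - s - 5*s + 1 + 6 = -40*b^2 - 51*b - s^2 + s*(-13*b - 6) + 7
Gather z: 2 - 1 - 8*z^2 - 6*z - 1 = -8*z^2 - 6*z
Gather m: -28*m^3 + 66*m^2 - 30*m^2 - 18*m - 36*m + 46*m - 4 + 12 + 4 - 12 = -28*m^3 + 36*m^2 - 8*m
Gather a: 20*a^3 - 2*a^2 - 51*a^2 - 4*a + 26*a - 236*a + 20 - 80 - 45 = 20*a^3 - 53*a^2 - 214*a - 105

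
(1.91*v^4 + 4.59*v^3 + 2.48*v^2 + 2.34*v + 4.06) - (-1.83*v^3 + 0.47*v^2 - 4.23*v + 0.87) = 1.91*v^4 + 6.42*v^3 + 2.01*v^2 + 6.57*v + 3.19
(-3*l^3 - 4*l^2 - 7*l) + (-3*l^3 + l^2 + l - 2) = -6*l^3 - 3*l^2 - 6*l - 2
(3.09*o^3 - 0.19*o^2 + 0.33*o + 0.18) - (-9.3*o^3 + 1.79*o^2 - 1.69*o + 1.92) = 12.39*o^3 - 1.98*o^2 + 2.02*o - 1.74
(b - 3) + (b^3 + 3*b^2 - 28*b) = b^3 + 3*b^2 - 27*b - 3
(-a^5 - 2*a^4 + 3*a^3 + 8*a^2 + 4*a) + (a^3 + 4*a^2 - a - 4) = -a^5 - 2*a^4 + 4*a^3 + 12*a^2 + 3*a - 4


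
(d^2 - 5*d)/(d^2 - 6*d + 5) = d/(d - 1)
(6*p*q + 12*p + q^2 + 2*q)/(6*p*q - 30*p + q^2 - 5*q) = (q + 2)/(q - 5)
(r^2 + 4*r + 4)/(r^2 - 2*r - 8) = (r + 2)/(r - 4)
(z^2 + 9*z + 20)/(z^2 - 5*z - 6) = (z^2 + 9*z + 20)/(z^2 - 5*z - 6)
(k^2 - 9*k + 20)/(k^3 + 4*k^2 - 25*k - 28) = (k - 5)/(k^2 + 8*k + 7)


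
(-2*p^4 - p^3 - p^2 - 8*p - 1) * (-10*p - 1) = 20*p^5 + 12*p^4 + 11*p^3 + 81*p^2 + 18*p + 1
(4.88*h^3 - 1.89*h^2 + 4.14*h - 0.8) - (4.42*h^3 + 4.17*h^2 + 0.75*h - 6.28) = 0.46*h^3 - 6.06*h^2 + 3.39*h + 5.48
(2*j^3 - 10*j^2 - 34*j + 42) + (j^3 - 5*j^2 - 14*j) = 3*j^3 - 15*j^2 - 48*j + 42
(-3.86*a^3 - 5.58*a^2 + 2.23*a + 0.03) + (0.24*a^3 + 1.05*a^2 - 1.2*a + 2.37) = -3.62*a^3 - 4.53*a^2 + 1.03*a + 2.4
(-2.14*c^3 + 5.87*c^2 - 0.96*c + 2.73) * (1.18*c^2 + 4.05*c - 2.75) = -2.5252*c^5 - 1.7404*c^4 + 28.5257*c^3 - 16.8091*c^2 + 13.6965*c - 7.5075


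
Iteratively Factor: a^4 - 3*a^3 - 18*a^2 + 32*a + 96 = (a - 4)*(a^3 + a^2 - 14*a - 24) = (a - 4)*(a + 3)*(a^2 - 2*a - 8) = (a - 4)^2*(a + 3)*(a + 2)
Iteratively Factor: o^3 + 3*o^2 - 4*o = (o - 1)*(o^2 + 4*o) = (o - 1)*(o + 4)*(o)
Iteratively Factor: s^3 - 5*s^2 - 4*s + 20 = (s + 2)*(s^2 - 7*s + 10) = (s - 5)*(s + 2)*(s - 2)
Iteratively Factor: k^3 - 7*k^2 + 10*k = (k)*(k^2 - 7*k + 10) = k*(k - 5)*(k - 2)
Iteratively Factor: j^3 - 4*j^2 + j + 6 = (j - 3)*(j^2 - j - 2) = (j - 3)*(j + 1)*(j - 2)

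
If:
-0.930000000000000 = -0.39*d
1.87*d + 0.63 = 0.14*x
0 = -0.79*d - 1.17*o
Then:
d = 2.38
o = -1.61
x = 36.35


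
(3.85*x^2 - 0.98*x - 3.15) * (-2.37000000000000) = -9.1245*x^2 + 2.3226*x + 7.4655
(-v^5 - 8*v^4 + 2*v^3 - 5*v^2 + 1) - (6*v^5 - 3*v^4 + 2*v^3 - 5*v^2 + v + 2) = -7*v^5 - 5*v^4 - v - 1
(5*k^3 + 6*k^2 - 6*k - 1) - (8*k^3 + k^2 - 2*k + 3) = -3*k^3 + 5*k^2 - 4*k - 4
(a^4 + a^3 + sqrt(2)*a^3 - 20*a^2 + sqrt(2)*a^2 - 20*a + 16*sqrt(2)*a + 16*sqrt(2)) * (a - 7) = a^5 - 6*a^4 + sqrt(2)*a^4 - 27*a^3 - 6*sqrt(2)*a^3 + 9*sqrt(2)*a^2 + 120*a^2 - 96*sqrt(2)*a + 140*a - 112*sqrt(2)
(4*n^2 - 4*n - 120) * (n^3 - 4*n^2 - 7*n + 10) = 4*n^5 - 20*n^4 - 132*n^3 + 548*n^2 + 800*n - 1200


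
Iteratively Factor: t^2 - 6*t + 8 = (t - 2)*(t - 4)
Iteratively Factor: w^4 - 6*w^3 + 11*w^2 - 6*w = (w)*(w^3 - 6*w^2 + 11*w - 6) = w*(w - 3)*(w^2 - 3*w + 2) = w*(w - 3)*(w - 1)*(w - 2)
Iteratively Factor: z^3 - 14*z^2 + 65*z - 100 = (z - 4)*(z^2 - 10*z + 25) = (z - 5)*(z - 4)*(z - 5)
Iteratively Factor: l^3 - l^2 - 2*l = (l - 2)*(l^2 + l) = (l - 2)*(l + 1)*(l)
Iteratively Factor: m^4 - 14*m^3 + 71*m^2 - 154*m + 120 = (m - 5)*(m^3 - 9*m^2 + 26*m - 24) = (m - 5)*(m - 3)*(m^2 - 6*m + 8) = (m - 5)*(m - 4)*(m - 3)*(m - 2)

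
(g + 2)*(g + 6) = g^2 + 8*g + 12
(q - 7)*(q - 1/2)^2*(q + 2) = q^4 - 6*q^3 - 35*q^2/4 + 51*q/4 - 7/2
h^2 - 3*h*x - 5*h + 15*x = (h - 5)*(h - 3*x)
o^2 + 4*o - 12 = (o - 2)*(o + 6)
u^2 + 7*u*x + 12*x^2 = (u + 3*x)*(u + 4*x)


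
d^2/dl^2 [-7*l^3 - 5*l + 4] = -42*l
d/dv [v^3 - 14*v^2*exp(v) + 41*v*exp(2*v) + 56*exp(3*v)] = -14*v^2*exp(v) + 3*v^2 + 82*v*exp(2*v) - 28*v*exp(v) + 168*exp(3*v) + 41*exp(2*v)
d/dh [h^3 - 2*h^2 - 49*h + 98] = 3*h^2 - 4*h - 49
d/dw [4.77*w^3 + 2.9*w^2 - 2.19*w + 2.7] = 14.31*w^2 + 5.8*w - 2.19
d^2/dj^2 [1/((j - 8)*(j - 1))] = 2*((j - 8)^2 + (j - 8)*(j - 1) + (j - 1)^2)/((j - 8)^3*(j - 1)^3)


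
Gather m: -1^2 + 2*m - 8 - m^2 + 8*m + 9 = -m^2 + 10*m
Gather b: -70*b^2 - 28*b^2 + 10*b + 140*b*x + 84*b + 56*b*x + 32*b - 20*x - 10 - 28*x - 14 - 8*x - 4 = -98*b^2 + b*(196*x + 126) - 56*x - 28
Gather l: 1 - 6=-5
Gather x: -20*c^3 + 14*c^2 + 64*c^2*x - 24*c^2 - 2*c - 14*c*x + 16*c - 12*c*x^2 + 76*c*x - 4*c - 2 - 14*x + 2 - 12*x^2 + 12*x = -20*c^3 - 10*c^2 + 10*c + x^2*(-12*c - 12) + x*(64*c^2 + 62*c - 2)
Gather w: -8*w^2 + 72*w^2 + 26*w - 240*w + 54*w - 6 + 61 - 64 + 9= 64*w^2 - 160*w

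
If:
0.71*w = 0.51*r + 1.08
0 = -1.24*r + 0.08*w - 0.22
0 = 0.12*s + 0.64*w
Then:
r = -0.08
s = -7.79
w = 1.46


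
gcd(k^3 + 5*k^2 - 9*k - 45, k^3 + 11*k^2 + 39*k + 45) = k^2 + 8*k + 15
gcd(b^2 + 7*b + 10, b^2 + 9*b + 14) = b + 2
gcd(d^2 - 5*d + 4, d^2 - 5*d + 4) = d^2 - 5*d + 4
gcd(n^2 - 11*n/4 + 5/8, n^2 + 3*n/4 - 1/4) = n - 1/4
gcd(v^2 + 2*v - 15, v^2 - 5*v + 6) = v - 3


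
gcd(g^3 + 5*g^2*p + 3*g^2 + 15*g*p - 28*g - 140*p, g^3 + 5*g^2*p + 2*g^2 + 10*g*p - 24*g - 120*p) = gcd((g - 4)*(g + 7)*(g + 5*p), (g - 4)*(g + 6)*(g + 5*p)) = g^2 + 5*g*p - 4*g - 20*p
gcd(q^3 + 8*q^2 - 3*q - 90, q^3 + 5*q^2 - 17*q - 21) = q - 3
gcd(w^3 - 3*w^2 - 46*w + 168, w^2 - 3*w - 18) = w - 6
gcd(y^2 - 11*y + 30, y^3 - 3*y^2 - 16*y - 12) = y - 6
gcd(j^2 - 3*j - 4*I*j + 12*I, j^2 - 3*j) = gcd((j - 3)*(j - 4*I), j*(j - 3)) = j - 3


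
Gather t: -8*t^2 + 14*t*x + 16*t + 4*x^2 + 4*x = -8*t^2 + t*(14*x + 16) + 4*x^2 + 4*x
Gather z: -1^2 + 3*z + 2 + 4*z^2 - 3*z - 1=4*z^2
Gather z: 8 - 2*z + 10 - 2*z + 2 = 20 - 4*z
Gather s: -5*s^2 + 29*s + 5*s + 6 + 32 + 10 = -5*s^2 + 34*s + 48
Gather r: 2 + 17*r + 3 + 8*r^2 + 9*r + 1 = 8*r^2 + 26*r + 6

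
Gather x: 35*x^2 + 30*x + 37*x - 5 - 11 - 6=35*x^2 + 67*x - 22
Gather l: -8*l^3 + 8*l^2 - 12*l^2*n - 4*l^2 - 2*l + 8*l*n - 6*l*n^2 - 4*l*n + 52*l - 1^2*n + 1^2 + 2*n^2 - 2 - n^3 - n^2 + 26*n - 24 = -8*l^3 + l^2*(4 - 12*n) + l*(-6*n^2 + 4*n + 50) - n^3 + n^2 + 25*n - 25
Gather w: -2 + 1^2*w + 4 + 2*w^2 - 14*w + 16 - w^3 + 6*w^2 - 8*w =-w^3 + 8*w^2 - 21*w + 18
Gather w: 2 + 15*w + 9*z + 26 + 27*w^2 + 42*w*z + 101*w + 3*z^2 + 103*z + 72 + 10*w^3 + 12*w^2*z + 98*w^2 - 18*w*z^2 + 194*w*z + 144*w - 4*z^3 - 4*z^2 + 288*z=10*w^3 + w^2*(12*z + 125) + w*(-18*z^2 + 236*z + 260) - 4*z^3 - z^2 + 400*z + 100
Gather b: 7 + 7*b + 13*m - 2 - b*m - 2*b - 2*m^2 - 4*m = b*(5 - m) - 2*m^2 + 9*m + 5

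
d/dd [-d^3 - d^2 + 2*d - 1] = -3*d^2 - 2*d + 2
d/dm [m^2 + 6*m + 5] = 2*m + 6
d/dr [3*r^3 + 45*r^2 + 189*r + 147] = 9*r^2 + 90*r + 189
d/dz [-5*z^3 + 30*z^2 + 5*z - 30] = -15*z^2 + 60*z + 5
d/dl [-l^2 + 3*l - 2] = 3 - 2*l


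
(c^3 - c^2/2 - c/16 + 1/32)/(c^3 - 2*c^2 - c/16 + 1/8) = (c - 1/2)/(c - 2)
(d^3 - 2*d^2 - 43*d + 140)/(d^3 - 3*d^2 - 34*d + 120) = (d + 7)/(d + 6)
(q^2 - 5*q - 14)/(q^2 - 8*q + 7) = (q + 2)/(q - 1)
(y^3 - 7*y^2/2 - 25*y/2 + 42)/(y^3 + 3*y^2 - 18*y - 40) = (2*y^2 + y - 21)/(2*(y^2 + 7*y + 10))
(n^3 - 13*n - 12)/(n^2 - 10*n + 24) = (n^2 + 4*n + 3)/(n - 6)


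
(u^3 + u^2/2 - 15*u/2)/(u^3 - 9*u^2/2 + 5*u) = (u + 3)/(u - 2)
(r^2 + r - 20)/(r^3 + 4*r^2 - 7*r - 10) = (r - 4)/(r^2 - r - 2)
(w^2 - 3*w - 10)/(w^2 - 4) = (w - 5)/(w - 2)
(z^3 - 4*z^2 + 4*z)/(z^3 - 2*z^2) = (z - 2)/z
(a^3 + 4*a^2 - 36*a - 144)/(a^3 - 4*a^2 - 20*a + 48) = (a + 6)/(a - 2)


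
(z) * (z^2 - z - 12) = z^3 - z^2 - 12*z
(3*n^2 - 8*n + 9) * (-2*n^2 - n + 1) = -6*n^4 + 13*n^3 - 7*n^2 - 17*n + 9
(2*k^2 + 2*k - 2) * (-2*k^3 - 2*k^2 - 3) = -4*k^5 - 8*k^4 - 2*k^2 - 6*k + 6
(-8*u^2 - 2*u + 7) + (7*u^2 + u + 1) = -u^2 - u + 8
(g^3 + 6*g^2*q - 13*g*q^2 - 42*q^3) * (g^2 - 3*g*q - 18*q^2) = g^5 + 3*g^4*q - 49*g^3*q^2 - 111*g^2*q^3 + 360*g*q^4 + 756*q^5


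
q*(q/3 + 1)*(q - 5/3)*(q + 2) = q^4/3 + 10*q^3/9 - 7*q^2/9 - 10*q/3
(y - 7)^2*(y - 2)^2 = y^4 - 18*y^3 + 109*y^2 - 252*y + 196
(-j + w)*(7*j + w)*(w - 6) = -7*j^2*w + 42*j^2 + 6*j*w^2 - 36*j*w + w^3 - 6*w^2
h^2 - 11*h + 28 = (h - 7)*(h - 4)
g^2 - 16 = (g - 4)*(g + 4)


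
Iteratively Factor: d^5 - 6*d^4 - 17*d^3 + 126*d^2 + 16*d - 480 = (d + 4)*(d^4 - 10*d^3 + 23*d^2 + 34*d - 120) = (d - 4)*(d + 4)*(d^3 - 6*d^2 - d + 30) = (d - 4)*(d + 2)*(d + 4)*(d^2 - 8*d + 15) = (d - 5)*(d - 4)*(d + 2)*(d + 4)*(d - 3)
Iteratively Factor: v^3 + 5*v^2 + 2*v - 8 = (v - 1)*(v^2 + 6*v + 8) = (v - 1)*(v + 4)*(v + 2)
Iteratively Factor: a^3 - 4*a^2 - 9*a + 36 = (a + 3)*(a^2 - 7*a + 12) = (a - 3)*(a + 3)*(a - 4)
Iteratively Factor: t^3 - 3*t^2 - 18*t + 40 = (t - 5)*(t^2 + 2*t - 8) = (t - 5)*(t - 2)*(t + 4)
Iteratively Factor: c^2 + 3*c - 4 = (c + 4)*(c - 1)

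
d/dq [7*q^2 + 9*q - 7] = 14*q + 9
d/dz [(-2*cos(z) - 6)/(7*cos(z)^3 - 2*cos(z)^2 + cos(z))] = 2*(-14*cos(z)^3 - 61*cos(z)^2 + 12*cos(z) - 3)*sin(z)/((7*sin(z)^2 + 2*cos(z) - 8)^2*cos(z)^2)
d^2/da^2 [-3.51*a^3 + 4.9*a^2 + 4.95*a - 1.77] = 9.8 - 21.06*a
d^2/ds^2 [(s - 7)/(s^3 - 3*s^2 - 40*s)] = 2*(3*s^5 - 51*s^4 + 217*s^3 + 651*s^2 - 2520*s - 11200)/(s^3*(s^6 - 9*s^5 - 93*s^4 + 693*s^3 + 3720*s^2 - 14400*s - 64000))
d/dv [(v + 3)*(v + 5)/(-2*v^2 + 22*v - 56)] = (19*v^2 - 26*v - 389)/(2*(v^4 - 22*v^3 + 177*v^2 - 616*v + 784))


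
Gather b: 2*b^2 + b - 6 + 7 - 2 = 2*b^2 + b - 1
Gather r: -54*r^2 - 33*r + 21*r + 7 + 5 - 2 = -54*r^2 - 12*r + 10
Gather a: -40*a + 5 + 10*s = -40*a + 10*s + 5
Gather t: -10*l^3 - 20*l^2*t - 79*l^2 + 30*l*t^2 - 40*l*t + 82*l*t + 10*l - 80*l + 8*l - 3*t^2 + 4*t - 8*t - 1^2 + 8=-10*l^3 - 79*l^2 - 62*l + t^2*(30*l - 3) + t*(-20*l^2 + 42*l - 4) + 7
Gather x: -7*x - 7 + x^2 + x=x^2 - 6*x - 7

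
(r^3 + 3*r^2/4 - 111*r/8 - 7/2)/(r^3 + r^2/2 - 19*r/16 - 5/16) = 2*(2*r^2 + r - 28)/(4*r^2 + r - 5)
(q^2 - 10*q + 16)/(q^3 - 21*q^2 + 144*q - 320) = (q - 2)/(q^2 - 13*q + 40)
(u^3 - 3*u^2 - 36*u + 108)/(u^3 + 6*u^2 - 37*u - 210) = (u^2 + 3*u - 18)/(u^2 + 12*u + 35)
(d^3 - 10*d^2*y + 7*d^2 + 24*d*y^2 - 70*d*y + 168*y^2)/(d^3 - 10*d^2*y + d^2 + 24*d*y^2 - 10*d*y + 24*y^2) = (d + 7)/(d + 1)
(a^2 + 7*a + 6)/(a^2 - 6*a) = (a^2 + 7*a + 6)/(a*(a - 6))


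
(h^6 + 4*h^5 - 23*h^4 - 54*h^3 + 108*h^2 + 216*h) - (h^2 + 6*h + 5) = h^6 + 4*h^5 - 23*h^4 - 54*h^3 + 107*h^2 + 210*h - 5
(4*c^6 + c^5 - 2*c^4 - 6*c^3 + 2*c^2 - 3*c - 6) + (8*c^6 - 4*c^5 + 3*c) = 12*c^6 - 3*c^5 - 2*c^4 - 6*c^3 + 2*c^2 - 6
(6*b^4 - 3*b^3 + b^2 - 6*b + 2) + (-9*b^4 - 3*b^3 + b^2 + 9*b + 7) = -3*b^4 - 6*b^3 + 2*b^2 + 3*b + 9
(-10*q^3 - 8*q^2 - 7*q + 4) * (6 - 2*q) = 20*q^4 - 44*q^3 - 34*q^2 - 50*q + 24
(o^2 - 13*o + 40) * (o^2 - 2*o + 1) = o^4 - 15*o^3 + 67*o^2 - 93*o + 40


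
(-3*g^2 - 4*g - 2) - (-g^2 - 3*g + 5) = -2*g^2 - g - 7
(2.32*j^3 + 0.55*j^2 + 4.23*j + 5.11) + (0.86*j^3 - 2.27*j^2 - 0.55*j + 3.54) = 3.18*j^3 - 1.72*j^2 + 3.68*j + 8.65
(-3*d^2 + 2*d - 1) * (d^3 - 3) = -3*d^5 + 2*d^4 - d^3 + 9*d^2 - 6*d + 3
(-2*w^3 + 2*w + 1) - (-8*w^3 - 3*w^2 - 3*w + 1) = 6*w^3 + 3*w^2 + 5*w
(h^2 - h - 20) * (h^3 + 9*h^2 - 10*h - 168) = h^5 + 8*h^4 - 39*h^3 - 338*h^2 + 368*h + 3360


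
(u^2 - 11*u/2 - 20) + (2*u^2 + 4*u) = 3*u^2 - 3*u/2 - 20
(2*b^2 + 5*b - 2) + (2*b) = 2*b^2 + 7*b - 2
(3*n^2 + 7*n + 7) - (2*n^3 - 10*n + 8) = -2*n^3 + 3*n^2 + 17*n - 1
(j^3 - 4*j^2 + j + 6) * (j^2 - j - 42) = j^5 - 5*j^4 - 37*j^3 + 173*j^2 - 48*j - 252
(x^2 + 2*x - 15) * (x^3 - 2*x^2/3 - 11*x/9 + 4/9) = x^5 + 4*x^4/3 - 158*x^3/9 + 8*x^2 + 173*x/9 - 20/3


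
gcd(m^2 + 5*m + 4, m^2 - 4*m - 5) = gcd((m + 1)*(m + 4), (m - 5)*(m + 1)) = m + 1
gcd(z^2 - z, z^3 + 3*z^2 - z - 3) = z - 1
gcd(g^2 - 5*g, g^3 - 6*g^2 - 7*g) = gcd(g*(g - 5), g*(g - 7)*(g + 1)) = g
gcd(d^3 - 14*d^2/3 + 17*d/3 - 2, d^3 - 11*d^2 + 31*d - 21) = d^2 - 4*d + 3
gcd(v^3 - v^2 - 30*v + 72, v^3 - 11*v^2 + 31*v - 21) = v - 3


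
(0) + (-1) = -1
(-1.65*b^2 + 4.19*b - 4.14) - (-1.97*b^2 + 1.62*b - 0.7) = 0.32*b^2 + 2.57*b - 3.44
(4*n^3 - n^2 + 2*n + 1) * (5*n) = 20*n^4 - 5*n^3 + 10*n^2 + 5*n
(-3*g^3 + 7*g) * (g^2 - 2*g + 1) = -3*g^5 + 6*g^4 + 4*g^3 - 14*g^2 + 7*g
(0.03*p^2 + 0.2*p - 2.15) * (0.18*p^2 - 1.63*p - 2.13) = 0.0054*p^4 - 0.0129*p^3 - 0.7769*p^2 + 3.0785*p + 4.5795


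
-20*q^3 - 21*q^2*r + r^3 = (-5*q + r)*(q + r)*(4*q + r)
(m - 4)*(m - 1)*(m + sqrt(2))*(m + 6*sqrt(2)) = m^4 - 5*m^3 + 7*sqrt(2)*m^3 - 35*sqrt(2)*m^2 + 16*m^2 - 60*m + 28*sqrt(2)*m + 48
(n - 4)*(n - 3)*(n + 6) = n^3 - n^2 - 30*n + 72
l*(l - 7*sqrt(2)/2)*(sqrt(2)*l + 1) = sqrt(2)*l^3 - 6*l^2 - 7*sqrt(2)*l/2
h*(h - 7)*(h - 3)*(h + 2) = h^4 - 8*h^3 + h^2 + 42*h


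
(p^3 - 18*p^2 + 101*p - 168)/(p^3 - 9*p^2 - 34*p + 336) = (p - 3)/(p + 6)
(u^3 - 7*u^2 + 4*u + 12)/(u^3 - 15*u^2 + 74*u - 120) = (u^2 - u - 2)/(u^2 - 9*u + 20)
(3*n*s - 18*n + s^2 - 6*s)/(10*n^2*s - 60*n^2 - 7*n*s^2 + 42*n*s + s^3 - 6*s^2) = (3*n + s)/(10*n^2 - 7*n*s + s^2)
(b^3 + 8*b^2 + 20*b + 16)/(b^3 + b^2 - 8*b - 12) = (b + 4)/(b - 3)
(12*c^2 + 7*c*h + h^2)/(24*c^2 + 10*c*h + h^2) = (3*c + h)/(6*c + h)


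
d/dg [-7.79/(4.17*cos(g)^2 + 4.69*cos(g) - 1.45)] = -(64.9686*cos(g) + 36.5351)*sin(g)/(4.17*cos(g)^2 + 4.69*cos(g) - 1.45)^2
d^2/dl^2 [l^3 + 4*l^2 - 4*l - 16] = 6*l + 8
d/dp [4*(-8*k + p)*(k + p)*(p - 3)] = -32*k^2 - 56*k*p + 84*k + 12*p^2 - 24*p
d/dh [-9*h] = -9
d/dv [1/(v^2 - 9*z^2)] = -2*v/(v^2 - 9*z^2)^2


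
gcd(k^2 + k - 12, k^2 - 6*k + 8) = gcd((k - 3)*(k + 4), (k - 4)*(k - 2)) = 1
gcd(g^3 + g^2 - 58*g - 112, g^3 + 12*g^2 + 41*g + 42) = g^2 + 9*g + 14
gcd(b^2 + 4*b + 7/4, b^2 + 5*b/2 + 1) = b + 1/2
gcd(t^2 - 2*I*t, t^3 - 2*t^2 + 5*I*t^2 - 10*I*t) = t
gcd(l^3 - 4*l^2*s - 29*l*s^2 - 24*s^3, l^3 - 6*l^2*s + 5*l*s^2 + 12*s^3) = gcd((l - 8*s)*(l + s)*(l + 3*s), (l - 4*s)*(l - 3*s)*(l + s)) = l + s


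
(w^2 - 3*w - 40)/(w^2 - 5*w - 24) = (w + 5)/(w + 3)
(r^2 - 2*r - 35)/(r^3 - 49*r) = (r + 5)/(r*(r + 7))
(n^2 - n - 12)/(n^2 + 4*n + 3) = (n - 4)/(n + 1)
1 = 1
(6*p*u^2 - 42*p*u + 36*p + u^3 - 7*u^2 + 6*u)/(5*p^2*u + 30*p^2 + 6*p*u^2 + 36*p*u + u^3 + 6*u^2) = (6*p*u^2 - 42*p*u + 36*p + u^3 - 7*u^2 + 6*u)/(5*p^2*u + 30*p^2 + 6*p*u^2 + 36*p*u + u^3 + 6*u^2)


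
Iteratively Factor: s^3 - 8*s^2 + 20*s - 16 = (s - 2)*(s^2 - 6*s + 8) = (s - 4)*(s - 2)*(s - 2)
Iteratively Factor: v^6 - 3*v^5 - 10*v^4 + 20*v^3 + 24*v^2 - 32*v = (v)*(v^5 - 3*v^4 - 10*v^3 + 20*v^2 + 24*v - 32) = v*(v + 2)*(v^4 - 5*v^3 + 20*v - 16) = v*(v + 2)^2*(v^3 - 7*v^2 + 14*v - 8) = v*(v - 1)*(v + 2)^2*(v^2 - 6*v + 8) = v*(v - 2)*(v - 1)*(v + 2)^2*(v - 4)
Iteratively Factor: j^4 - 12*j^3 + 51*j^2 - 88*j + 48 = (j - 1)*(j^3 - 11*j^2 + 40*j - 48) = (j - 4)*(j - 1)*(j^2 - 7*j + 12) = (j - 4)*(j - 3)*(j - 1)*(j - 4)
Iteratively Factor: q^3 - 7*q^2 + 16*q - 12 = (q - 2)*(q^2 - 5*q + 6) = (q - 3)*(q - 2)*(q - 2)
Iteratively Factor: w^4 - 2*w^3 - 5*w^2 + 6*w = (w - 1)*(w^3 - w^2 - 6*w) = (w - 1)*(w + 2)*(w^2 - 3*w) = (w - 3)*(w - 1)*(w + 2)*(w)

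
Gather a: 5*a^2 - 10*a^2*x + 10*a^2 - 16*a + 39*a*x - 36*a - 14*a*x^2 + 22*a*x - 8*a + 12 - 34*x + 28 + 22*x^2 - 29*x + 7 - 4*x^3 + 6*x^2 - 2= a^2*(15 - 10*x) + a*(-14*x^2 + 61*x - 60) - 4*x^3 + 28*x^2 - 63*x + 45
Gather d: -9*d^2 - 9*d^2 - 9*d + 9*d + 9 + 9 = 18 - 18*d^2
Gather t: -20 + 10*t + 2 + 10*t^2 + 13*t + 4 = 10*t^2 + 23*t - 14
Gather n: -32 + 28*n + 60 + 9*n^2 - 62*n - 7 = 9*n^2 - 34*n + 21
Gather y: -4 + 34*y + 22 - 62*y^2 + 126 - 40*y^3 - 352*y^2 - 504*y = -40*y^3 - 414*y^2 - 470*y + 144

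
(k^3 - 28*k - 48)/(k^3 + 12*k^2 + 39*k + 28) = (k^2 - 4*k - 12)/(k^2 + 8*k + 7)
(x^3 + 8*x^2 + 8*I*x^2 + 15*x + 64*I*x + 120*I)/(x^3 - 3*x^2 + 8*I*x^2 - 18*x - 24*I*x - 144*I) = (x + 5)/(x - 6)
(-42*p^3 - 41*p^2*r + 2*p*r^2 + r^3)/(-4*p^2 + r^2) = (42*p^3 + 41*p^2*r - 2*p*r^2 - r^3)/(4*p^2 - r^2)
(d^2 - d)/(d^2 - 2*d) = (d - 1)/(d - 2)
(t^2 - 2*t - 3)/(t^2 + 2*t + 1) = (t - 3)/(t + 1)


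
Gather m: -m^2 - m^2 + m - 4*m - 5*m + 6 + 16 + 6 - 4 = -2*m^2 - 8*m + 24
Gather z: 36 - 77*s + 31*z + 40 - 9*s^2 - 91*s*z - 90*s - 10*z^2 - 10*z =-9*s^2 - 167*s - 10*z^2 + z*(21 - 91*s) + 76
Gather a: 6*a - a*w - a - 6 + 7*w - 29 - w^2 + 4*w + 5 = a*(5 - w) - w^2 + 11*w - 30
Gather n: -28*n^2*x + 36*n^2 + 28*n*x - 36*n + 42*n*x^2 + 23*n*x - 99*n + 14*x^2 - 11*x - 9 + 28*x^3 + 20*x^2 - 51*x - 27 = n^2*(36 - 28*x) + n*(42*x^2 + 51*x - 135) + 28*x^3 + 34*x^2 - 62*x - 36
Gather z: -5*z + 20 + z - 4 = 16 - 4*z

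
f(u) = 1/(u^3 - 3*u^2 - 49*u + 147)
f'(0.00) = 0.00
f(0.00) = 0.01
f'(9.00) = 0.00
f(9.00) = 0.01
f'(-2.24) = 0.00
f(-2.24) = 0.00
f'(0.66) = 0.00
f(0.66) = 0.01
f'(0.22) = 0.00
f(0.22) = 0.01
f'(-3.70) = -0.00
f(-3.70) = 0.00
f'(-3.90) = -0.00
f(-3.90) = 0.00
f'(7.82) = -0.03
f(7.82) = 0.02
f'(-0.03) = 0.00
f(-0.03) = 0.01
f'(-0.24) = 0.00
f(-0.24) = 0.01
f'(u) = (-3*u^2 + 6*u + 49)/(u^3 - 3*u^2 - 49*u + 147)^2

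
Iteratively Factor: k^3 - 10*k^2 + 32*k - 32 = (k - 2)*(k^2 - 8*k + 16) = (k - 4)*(k - 2)*(k - 4)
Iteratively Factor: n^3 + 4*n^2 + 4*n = (n + 2)*(n^2 + 2*n) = (n + 2)^2*(n)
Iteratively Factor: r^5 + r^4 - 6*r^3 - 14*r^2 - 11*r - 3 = (r - 3)*(r^4 + 4*r^3 + 6*r^2 + 4*r + 1) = (r - 3)*(r + 1)*(r^3 + 3*r^2 + 3*r + 1) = (r - 3)*(r + 1)^2*(r^2 + 2*r + 1) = (r - 3)*(r + 1)^3*(r + 1)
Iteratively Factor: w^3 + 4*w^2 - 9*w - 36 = (w - 3)*(w^2 + 7*w + 12) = (w - 3)*(w + 3)*(w + 4)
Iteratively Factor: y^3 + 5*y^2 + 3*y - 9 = (y - 1)*(y^2 + 6*y + 9) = (y - 1)*(y + 3)*(y + 3)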